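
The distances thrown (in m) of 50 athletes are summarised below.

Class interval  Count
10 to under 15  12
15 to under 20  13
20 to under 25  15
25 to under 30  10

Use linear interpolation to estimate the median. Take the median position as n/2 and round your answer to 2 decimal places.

20.00

Cumulative frequencies: 12, 25, 40, 50
n = 50; position = n/2 = 25.
This falls in the class 15 to under 20: L = 15, F = 12, f = 13, h = 5.
Median ≈ 15 + ((25 − 12) / 13) × 5 = 20.0000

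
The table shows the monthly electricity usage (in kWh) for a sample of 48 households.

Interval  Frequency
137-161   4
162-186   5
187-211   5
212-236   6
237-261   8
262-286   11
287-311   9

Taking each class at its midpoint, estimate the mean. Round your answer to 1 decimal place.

Midpoints: 149, 174, 199, 224, 249, 274, 299
Σfm = 4×149 + 5×174 + 5×199 + 6×224 + 8×249 + 11×274 + 9×299 = 11502
n = Σf = 48
Mean = 11502 / 48 = 239.6250

239.6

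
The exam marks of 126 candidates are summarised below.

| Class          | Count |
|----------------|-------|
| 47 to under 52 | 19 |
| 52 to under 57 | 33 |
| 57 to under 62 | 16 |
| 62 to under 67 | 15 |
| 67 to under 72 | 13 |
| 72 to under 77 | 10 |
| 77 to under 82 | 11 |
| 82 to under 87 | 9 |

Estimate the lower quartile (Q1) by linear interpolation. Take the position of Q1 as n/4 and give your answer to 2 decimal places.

Cumulative frequencies: 19, 52, 68, 83, 96, 106, 117, 126
n = 126; position = n/4 = 31.5.
This falls in the class 52 to under 57: L = 52, F = 19, f = 33, h = 5.
Lower quartile ≈ 52 + ((31.5 − 19) / 33) × 5 = 53.8939

53.89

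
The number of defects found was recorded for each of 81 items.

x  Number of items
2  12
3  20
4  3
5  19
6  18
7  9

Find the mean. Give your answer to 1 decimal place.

4.5

Values: 2, 3, 4, 5, 6, 7
Σfx = 12×2 + 20×3 + 3×4 + 19×5 + 18×6 + 9×7 = 362
n = Σf = 81
Mean = 362 / 81 = 4.4691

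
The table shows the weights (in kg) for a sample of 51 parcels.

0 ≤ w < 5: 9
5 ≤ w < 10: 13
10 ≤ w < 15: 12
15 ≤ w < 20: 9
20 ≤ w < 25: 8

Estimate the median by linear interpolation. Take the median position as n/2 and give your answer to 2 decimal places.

11.46

Cumulative frequencies: 9, 22, 34, 43, 51
n = 51; position = n/2 = 25.5.
This falls in the class 10 ≤ w < 15: L = 10, F = 22, f = 12, h = 5.
Median ≈ 10 + ((25.5 − 22) / 12) × 5 = 11.4583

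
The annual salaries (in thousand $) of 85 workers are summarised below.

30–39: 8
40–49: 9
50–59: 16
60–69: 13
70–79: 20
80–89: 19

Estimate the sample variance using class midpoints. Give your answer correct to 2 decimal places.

Midpoints: 34.5, 44.5, 54.5, 64.5, 74.5, 84.5
n = 85, Σfm = 5482.5, mean = 64.5000
Σfm² = 375621.25
Σf(m − x̄)² = Σfm² − (Σfm)²/n = 375621.25 − 5482.5²/85 = 22000.0000
Sample variance = 22000.0000 / 84 = 261.9048

261.90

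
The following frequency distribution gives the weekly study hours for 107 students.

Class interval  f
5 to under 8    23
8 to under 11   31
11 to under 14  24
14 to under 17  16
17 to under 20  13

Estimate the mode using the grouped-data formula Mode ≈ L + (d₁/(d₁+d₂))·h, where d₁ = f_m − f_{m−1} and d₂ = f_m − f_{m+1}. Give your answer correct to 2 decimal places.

9.60

Modal class: 8 to under 11 (highest frequency 31).
d₁ = 31 − 23 = 8, d₂ = 31 − 24 = 7
Mode ≈ 8 + (8/(8+7)) × 3 = 8 + 1.6000 = 9.6000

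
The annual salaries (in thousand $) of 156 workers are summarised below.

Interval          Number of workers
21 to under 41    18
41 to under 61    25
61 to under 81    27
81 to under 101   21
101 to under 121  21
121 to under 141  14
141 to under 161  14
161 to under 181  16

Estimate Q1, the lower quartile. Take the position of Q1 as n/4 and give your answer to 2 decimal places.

Cumulative frequencies: 18, 43, 70, 91, 112, 126, 140, 156
n = 156; position = n/4 = 39.
This falls in the class 41 to under 61: L = 41, F = 18, f = 25, h = 20.
Lower quartile ≈ 41 + ((39 − 18) / 25) × 20 = 57.8000

57.80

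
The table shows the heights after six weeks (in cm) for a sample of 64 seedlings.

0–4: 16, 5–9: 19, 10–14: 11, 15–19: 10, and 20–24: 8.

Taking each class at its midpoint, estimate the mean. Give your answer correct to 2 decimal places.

10.05

Midpoints: 2, 7, 12, 17, 22
Σfm = 16×2 + 19×7 + 11×12 + 10×17 + 8×22 = 643
n = Σf = 64
Mean = 643 / 64 = 10.0469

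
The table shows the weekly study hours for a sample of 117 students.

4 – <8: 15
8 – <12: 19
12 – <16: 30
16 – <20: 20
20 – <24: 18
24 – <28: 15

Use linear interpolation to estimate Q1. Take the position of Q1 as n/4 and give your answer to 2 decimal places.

Cumulative frequencies: 15, 34, 64, 84, 102, 117
n = 117; position = n/4 = 29.25.
This falls in the class 8 – <12: L = 8, F = 15, f = 19, h = 4.
Lower quartile ≈ 8 + ((29.25 − 15) / 19) × 4 = 11.0000

11.00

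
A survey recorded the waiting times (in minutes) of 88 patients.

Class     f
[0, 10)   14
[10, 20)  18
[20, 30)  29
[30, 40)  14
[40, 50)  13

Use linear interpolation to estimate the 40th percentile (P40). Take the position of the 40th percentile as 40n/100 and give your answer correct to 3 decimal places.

Cumulative frequencies: 14, 32, 61, 75, 88
n = 88; position = 40n/100 = 35.2.
This falls in the class [20, 30): L = 20, F = 32, f = 29, h = 10.
40th percentile ≈ 20 + ((35.2 − 32) / 29) × 10 = 21.1034

21.103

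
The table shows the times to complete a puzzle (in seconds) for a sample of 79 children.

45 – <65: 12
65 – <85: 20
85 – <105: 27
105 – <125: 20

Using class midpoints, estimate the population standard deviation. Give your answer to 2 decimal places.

Midpoints: 55, 75, 95, 115
n = 79, Σfm = 7025, mean = 88.9241
Σfm² = 656975
Σf(m − x̄)² = Σfm² − (Σfm)²/n = 656975 − 7025²/79 = 32283.5443
Population variance = 32283.5443 / 79 = 408.6525
Standard deviation = √408.6525 = 20.2152

20.22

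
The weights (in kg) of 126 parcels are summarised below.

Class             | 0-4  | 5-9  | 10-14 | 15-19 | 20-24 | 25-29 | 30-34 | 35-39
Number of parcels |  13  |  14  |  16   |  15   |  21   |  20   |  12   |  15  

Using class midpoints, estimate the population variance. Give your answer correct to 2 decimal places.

Midpoints: 2, 7, 12, 17, 22, 27, 32, 37
n = 126, Σfm = 2512, mean = 19.9365
Σfm² = 64944
Σf(m − x̄)² = Σfm² − (Σfm)²/n = 64944 − 2512²/126 = 14863.4921
Population variance = 14863.4921 / 126 = 117.9642

117.96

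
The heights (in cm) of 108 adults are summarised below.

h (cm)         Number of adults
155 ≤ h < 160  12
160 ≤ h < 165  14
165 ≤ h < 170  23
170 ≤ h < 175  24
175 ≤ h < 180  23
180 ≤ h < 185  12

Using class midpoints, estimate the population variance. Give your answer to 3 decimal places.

Midpoints: 157.5, 162.5, 167.5, 172.5, 177.5, 182.5
n = 108, Σfm = 18430, mean = 170.6481
Σfm² = 3151125
Σf(m − x̄)² = Σfm² − (Σfm)²/n = 3151125 − 18430²/108 = 6079.6296
Population variance = 6079.6296 / 108 = 56.2929

56.293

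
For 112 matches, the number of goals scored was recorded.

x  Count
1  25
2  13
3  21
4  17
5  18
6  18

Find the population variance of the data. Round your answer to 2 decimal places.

3.10

Values: 1, 2, 3, 4, 5, 6
n = 112, Σfx = 380, mean = 3.3929
Σfx² = 1636
Σf(x − x̄)² = Σfx² − (Σfx)²/n = 1636 − 380²/112 = 346.7143
Population variance = 346.7143 / 112 = 3.0957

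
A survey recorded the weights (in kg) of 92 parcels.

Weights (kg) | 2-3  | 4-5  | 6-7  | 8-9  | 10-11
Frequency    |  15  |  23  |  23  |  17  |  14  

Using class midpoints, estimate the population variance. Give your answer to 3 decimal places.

Midpoints: 2.5, 4.5, 6.5, 8.5, 10.5
n = 92, Σfm = 582, mean = 6.3261
Σfm² = 4303
Σf(m − x̄)² = Σfm² − (Σfm)²/n = 4303 − 582²/92 = 621.2174
Population variance = 621.2174 / 92 = 6.7524

6.752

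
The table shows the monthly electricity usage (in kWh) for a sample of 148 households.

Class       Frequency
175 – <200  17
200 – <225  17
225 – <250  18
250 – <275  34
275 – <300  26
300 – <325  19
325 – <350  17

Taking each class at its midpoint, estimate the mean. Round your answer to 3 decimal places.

Midpoints: 187.5, 212.5, 237.5, 262.5, 287.5, 312.5, 337.5
Σfm = 17×187.5 + 17×212.5 + 18×237.5 + 34×262.5 + 26×287.5 + 19×312.5 + 17×337.5 = 39150
n = Σf = 148
Mean = 39150 / 148 = 264.5270

264.527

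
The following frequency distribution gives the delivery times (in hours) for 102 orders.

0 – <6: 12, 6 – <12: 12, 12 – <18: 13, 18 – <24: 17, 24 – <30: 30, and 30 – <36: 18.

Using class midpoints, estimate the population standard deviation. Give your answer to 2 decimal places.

9.77

Midpoints: 3, 9, 15, 21, 27, 33
n = 102, Σfm = 2100, mean = 20.5882
Σfm² = 52974
Σf(m − x̄)² = Σfm² − (Σfm)²/n = 52974 − 2100²/102 = 9738.7059
Population variance = 9738.7059 / 102 = 95.4775
Standard deviation = √95.4775 = 9.7713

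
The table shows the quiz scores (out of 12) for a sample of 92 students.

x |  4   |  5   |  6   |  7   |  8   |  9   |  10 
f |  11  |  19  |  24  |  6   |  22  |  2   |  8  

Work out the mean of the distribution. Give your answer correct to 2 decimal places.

6.51

Values: 4, 5, 6, 7, 8, 9, 10
Σfx = 11×4 + 19×5 + 24×6 + 6×7 + 22×8 + 2×9 + 8×10 = 599
n = Σf = 92
Mean = 599 / 92 = 6.5109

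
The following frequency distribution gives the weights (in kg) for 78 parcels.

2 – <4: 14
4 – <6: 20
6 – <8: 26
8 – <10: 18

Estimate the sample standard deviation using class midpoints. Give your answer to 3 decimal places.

Midpoints: 3, 5, 7, 9
n = 78, Σfm = 486, mean = 6.2308
Σfm² = 3358
Σf(m − x̄)² = Σfm² − (Σfm)²/n = 3358 − 486²/78 = 329.8462
Sample variance = 329.8462 / 77 = 4.2837
Standard deviation = √4.2837 = 2.0697

2.070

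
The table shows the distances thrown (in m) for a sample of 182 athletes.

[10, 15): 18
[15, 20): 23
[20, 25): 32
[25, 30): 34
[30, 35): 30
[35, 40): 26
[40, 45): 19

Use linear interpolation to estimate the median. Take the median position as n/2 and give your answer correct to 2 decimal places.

27.65

Cumulative frequencies: 18, 41, 73, 107, 137, 163, 182
n = 182; position = n/2 = 91.
This falls in the class [25, 30): L = 25, F = 73, f = 34, h = 5.
Median ≈ 25 + ((91 − 73) / 34) × 5 = 27.6471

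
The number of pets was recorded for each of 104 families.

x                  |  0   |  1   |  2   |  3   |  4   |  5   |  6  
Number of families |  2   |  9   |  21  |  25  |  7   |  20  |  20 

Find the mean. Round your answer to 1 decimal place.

3.6

Values: 0, 1, 2, 3, 4, 5, 6
Σfx = 2×0 + 9×1 + 21×2 + 25×3 + 7×4 + 20×5 + 20×6 = 374
n = Σf = 104
Mean = 374 / 104 = 3.5962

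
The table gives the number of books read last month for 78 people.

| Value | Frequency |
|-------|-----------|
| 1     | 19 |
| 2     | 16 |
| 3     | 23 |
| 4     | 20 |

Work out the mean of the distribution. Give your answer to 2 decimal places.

Values: 1, 2, 3, 4
Σfx = 19×1 + 16×2 + 23×3 + 20×4 = 200
n = Σf = 78
Mean = 200 / 78 = 2.5641

2.56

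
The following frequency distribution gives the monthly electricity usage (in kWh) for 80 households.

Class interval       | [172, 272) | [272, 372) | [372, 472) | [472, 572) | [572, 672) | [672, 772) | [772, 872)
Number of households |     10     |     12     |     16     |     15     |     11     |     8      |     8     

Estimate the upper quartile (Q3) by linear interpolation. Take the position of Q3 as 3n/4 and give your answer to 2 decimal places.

Cumulative frequencies: 10, 22, 38, 53, 64, 72, 80
n = 80; position = 3n/4 = 60.
This falls in the class [572, 672): L = 572, F = 53, f = 11, h = 100.
Upper quartile ≈ 572 + ((60 − 53) / 11) × 100 = 635.6364

635.64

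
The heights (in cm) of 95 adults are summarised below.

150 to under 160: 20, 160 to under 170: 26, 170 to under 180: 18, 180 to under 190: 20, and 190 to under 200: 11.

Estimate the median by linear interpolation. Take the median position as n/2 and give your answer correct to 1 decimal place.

170.8

Cumulative frequencies: 20, 46, 64, 84, 95
n = 95; position = n/2 = 47.5.
This falls in the class 170 to under 180: L = 170, F = 46, f = 18, h = 10.
Median ≈ 170 + ((47.5 − 46) / 18) × 10 = 170.8333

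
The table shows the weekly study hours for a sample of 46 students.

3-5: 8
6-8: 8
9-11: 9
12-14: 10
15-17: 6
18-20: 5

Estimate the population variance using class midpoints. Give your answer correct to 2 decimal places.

22.56

Midpoints: 4, 7, 10, 13, 16, 19
n = 46, Σfm = 499, mean = 10.8478
Σfm² = 6451
Σf(m − x̄)² = Σfm² − (Σfm)²/n = 6451 − 499²/46 = 1037.9348
Population variance = 1037.9348 / 46 = 22.5638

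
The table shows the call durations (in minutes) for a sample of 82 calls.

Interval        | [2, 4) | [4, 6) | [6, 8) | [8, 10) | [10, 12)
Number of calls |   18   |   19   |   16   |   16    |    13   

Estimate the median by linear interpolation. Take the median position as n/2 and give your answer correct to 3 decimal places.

6.500

Cumulative frequencies: 18, 37, 53, 69, 82
n = 82; position = n/2 = 41.
This falls in the class [6, 8): L = 6, F = 37, f = 16, h = 2.
Median ≈ 6 + ((41 − 37) / 16) × 2 = 6.5000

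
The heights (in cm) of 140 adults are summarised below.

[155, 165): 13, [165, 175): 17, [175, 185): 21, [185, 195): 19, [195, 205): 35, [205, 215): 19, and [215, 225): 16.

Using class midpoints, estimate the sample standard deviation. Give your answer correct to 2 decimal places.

Midpoints: 160, 170, 180, 190, 200, 210, 220
n = 140, Σfm = 26870, mean = 191.9286
Σfm² = 5202700
Σf(m − x̄)² = Σfm² − (Σfm)²/n = 5202700 − 26870²/140 = 45579.2857
Sample variance = 45579.2857 / 139 = 327.9085
Standard deviation = √327.9085 = 18.1082

18.11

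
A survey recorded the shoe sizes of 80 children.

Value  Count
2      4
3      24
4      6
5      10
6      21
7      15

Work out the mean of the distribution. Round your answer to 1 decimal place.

4.8

Values: 2, 3, 4, 5, 6, 7
Σfx = 4×2 + 24×3 + 6×4 + 10×5 + 21×6 + 15×7 = 385
n = Σf = 80
Mean = 385 / 80 = 4.8125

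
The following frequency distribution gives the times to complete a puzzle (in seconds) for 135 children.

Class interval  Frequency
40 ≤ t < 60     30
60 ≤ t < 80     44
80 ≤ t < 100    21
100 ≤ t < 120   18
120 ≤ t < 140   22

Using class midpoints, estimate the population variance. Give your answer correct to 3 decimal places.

761.284

Midpoints: 50, 70, 90, 110, 130
n = 135, Σfm = 11310, mean = 83.7778
Σfm² = 1050300
Σf(m − x̄)² = Σfm² − (Σfm)²/n = 1050300 − 11310²/135 = 102773.3333
Population variance = 102773.3333 / 135 = 761.2840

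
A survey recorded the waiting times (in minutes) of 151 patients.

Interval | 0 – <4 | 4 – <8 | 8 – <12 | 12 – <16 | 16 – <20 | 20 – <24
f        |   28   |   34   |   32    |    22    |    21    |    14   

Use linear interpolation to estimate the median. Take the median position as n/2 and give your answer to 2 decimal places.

Cumulative frequencies: 28, 62, 94, 116, 137, 151
n = 151; position = n/2 = 75.5.
This falls in the class 8 – <12: L = 8, F = 62, f = 32, h = 4.
Median ≈ 8 + ((75.5 − 62) / 32) × 4 = 9.6875

9.69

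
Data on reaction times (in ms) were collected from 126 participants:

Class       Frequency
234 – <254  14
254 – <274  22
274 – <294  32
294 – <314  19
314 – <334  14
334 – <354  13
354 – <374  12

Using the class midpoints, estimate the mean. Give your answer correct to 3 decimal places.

297.333

Midpoints: 244, 264, 284, 304, 324, 344, 364
Σfm = 14×244 + 22×264 + 32×284 + 19×304 + 14×324 + 13×344 + 12×364 = 37464
n = Σf = 126
Mean = 37464 / 126 = 297.3333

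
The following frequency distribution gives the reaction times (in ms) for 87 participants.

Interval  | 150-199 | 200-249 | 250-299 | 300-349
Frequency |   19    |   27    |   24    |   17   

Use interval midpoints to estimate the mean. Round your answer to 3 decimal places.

Midpoints: 174.5, 224.5, 274.5, 324.5
Σfm = 19×174.5 + 27×224.5 + 24×274.5 + 17×324.5 = 21481.5
n = Σf = 87
Mean = 21481.5 / 87 = 246.9138

246.914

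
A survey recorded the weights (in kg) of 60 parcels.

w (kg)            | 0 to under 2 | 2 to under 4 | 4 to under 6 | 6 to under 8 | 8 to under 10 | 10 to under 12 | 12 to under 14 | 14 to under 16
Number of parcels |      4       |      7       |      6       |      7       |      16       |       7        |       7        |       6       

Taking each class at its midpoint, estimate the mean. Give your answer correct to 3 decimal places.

8.433

Midpoints: 1, 3, 5, 7, 9, 11, 13, 15
Σfm = 4×1 + 7×3 + 6×5 + 7×7 + 16×9 + 7×11 + 7×13 + 6×15 = 506
n = Σf = 60
Mean = 506 / 60 = 8.4333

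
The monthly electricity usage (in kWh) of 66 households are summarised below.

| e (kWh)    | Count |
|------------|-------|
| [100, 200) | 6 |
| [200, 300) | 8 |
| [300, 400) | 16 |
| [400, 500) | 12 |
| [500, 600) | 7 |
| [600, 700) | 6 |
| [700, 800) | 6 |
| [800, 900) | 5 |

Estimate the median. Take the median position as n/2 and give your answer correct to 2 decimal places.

425.00

Cumulative frequencies: 6, 14, 30, 42, 49, 55, 61, 66
n = 66; position = n/2 = 33.
This falls in the class [400, 500): L = 400, F = 30, f = 12, h = 100.
Median ≈ 400 + ((33 − 30) / 12) × 100 = 425.0000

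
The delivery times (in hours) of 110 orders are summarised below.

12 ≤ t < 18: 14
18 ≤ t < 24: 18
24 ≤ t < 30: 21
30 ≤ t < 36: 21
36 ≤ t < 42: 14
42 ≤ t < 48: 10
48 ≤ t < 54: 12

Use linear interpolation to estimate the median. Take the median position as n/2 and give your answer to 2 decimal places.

30.57

Cumulative frequencies: 14, 32, 53, 74, 88, 98, 110
n = 110; position = n/2 = 55.
This falls in the class 30 ≤ t < 36: L = 30, F = 53, f = 21, h = 6.
Median ≈ 30 + ((55 − 53) / 21) × 6 = 30.5714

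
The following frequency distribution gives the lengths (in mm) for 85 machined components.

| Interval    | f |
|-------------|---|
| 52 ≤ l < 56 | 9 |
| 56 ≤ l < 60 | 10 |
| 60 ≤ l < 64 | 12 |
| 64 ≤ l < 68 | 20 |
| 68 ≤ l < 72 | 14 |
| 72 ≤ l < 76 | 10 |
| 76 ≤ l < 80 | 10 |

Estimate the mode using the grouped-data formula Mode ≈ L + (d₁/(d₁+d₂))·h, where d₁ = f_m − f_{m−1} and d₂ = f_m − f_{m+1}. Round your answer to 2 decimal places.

66.29

Modal class: 64 ≤ l < 68 (highest frequency 20).
d₁ = 20 − 12 = 8, d₂ = 20 − 14 = 6
Mode ≈ 64 + (8/(8+6)) × 4 = 64 + 2.2857 = 66.2857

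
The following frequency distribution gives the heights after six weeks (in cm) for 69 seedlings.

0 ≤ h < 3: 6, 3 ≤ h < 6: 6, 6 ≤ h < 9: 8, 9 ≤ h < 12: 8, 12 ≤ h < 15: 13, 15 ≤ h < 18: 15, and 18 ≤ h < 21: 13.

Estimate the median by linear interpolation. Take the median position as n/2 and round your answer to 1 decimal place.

Cumulative frequencies: 6, 12, 20, 28, 41, 56, 69
n = 69; position = n/2 = 34.5.
This falls in the class 12 ≤ h < 15: L = 12, F = 28, f = 13, h = 3.
Median ≈ 12 + ((34.5 − 28) / 13) × 3 = 13.5000

13.5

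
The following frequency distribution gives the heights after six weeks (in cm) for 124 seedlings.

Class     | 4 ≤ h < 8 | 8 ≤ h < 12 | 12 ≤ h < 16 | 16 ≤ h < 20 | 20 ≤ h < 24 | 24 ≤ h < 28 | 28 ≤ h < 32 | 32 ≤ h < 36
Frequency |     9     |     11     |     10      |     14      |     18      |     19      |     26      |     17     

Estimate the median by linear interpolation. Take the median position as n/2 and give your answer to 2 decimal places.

24.00

Cumulative frequencies: 9, 20, 30, 44, 62, 81, 107, 124
n = 124; position = n/2 = 62.
This falls in the class 20 ≤ h < 24: L = 20, F = 44, f = 18, h = 4.
Median ≈ 20 + ((62 − 44) / 18) × 4 = 24.0000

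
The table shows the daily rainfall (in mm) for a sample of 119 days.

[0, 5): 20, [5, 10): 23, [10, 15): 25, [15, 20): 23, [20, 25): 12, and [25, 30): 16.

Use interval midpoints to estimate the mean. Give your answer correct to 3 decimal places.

Midpoints: 2.5, 7.5, 12.5, 17.5, 22.5, 27.5
Σfm = 20×2.5 + 23×7.5 + 25×12.5 + 23×17.5 + 12×22.5 + 16×27.5 = 1647.5
n = Σf = 119
Mean = 1647.5 / 119 = 13.8445

13.845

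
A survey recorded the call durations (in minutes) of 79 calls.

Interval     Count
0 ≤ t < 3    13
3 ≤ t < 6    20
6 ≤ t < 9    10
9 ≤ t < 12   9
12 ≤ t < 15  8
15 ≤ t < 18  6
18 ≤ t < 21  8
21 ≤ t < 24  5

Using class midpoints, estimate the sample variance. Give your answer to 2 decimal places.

Midpoints: 1.5, 4.5, 7.5, 10.5, 13.5, 16.5, 19.5, 22.5
n = 79, Σfm = 754.5, mean = 9.5506
Σfm² = 10653.75
Σf(m − x̄)² = Σfm² − (Σfm)²/n = 10653.75 − 754.5²/79 = 3447.7975
Sample variance = 3447.7975 / 78 = 44.2025

44.20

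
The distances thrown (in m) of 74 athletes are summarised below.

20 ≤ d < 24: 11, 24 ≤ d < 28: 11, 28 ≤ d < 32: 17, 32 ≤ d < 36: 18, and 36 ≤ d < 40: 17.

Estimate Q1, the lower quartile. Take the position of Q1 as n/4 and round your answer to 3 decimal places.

26.727

Cumulative frequencies: 11, 22, 39, 57, 74
n = 74; position = n/4 = 18.5.
This falls in the class 24 ≤ d < 28: L = 24, F = 11, f = 11, h = 4.
Lower quartile ≈ 24 + ((18.5 − 11) / 11) × 4 = 26.7273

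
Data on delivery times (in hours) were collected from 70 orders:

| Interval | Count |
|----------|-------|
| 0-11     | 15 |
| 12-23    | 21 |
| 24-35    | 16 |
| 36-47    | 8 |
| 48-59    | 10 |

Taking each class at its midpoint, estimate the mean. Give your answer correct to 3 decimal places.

Midpoints: 5.5, 17.5, 29.5, 41.5, 53.5
Σfm = 15×5.5 + 21×17.5 + 16×29.5 + 8×41.5 + 10×53.5 = 1789
n = Σf = 70
Mean = 1789 / 70 = 25.5571

25.557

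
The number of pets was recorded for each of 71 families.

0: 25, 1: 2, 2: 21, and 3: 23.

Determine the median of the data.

2

Cumulative frequencies: 25, 27, 48, 71
n = 71, so the median is the value in position (n+1)/2 = 36.
Position 36 falls at value 2.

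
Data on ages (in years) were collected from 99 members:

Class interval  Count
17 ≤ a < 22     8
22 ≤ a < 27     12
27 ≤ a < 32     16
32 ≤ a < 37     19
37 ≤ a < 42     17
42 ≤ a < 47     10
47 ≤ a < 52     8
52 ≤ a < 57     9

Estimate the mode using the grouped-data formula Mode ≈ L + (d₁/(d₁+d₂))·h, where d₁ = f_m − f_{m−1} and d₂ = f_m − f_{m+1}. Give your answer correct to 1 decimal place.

35.0

Modal class: 32 ≤ a < 37 (highest frequency 19).
d₁ = 19 − 16 = 3, d₂ = 19 − 17 = 2
Mode ≈ 32 + (3/(3+2)) × 5 = 32 + 3.0000 = 35.0000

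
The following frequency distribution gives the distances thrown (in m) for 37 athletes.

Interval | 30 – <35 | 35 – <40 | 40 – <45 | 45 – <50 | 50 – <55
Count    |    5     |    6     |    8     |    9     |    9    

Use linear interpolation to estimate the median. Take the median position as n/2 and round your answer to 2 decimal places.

44.69

Cumulative frequencies: 5, 11, 19, 28, 37
n = 37; position = n/2 = 18.5.
This falls in the class 40 – <45: L = 40, F = 11, f = 8, h = 5.
Median ≈ 40 + ((18.5 − 11) / 8) × 5 = 44.6875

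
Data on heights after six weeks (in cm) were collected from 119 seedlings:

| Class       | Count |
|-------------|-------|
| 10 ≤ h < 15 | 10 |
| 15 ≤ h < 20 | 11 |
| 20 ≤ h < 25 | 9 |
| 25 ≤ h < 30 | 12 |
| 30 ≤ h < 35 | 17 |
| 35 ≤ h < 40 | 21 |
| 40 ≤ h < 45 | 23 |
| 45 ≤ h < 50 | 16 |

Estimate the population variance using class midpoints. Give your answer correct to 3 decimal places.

118.233

Midpoints: 12.5, 17.5, 22.5, 27.5, 32.5, 37.5, 42.5, 47.5
n = 119, Σfm = 3927.5, mean = 33.0042
Σfm² = 143693.75
Σf(m − x̄)² = Σfm² − (Σfm)²/n = 143693.75 − 3927.5²/119 = 14069.7479
Population variance = 14069.7479 / 119 = 118.2332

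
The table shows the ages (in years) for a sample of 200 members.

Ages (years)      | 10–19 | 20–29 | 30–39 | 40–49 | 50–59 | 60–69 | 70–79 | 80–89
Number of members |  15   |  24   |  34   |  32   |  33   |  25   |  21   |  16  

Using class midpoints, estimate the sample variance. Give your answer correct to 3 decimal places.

406.309

Midpoints: 14.5, 24.5, 34.5, 44.5, 54.5, 64.5, 74.5, 84.5
n = 200, Σfm = 9730, mean = 48.6500
Σfm² = 554220
Σf(m − x̄)² = Σfm² − (Σfm)²/n = 554220 − 9730²/200 = 80855.5000
Sample variance = 80855.5000 / 199 = 406.3090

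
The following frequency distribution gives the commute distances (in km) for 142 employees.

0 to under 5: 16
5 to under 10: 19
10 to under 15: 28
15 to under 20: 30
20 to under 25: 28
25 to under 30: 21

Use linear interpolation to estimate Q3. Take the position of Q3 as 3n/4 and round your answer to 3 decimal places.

Cumulative frequencies: 16, 35, 63, 93, 121, 142
n = 142; position = 3n/4 = 106.5.
This falls in the class 20 to under 25: L = 20, F = 93, f = 28, h = 5.
Upper quartile ≈ 20 + ((106.5 − 93) / 28) × 5 = 22.4107

22.411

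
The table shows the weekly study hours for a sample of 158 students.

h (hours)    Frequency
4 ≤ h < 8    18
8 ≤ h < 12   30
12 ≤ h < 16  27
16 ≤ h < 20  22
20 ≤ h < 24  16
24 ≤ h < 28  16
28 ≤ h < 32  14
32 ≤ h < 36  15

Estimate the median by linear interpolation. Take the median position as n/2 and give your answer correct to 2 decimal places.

16.73

Cumulative frequencies: 18, 48, 75, 97, 113, 129, 143, 158
n = 158; position = n/2 = 79.
This falls in the class 16 ≤ h < 20: L = 16, F = 75, f = 22, h = 4.
Median ≈ 16 + ((79 − 75) / 22) × 4 = 16.7273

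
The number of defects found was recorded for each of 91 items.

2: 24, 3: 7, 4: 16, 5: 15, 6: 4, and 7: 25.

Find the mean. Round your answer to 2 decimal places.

4.47

Values: 2, 3, 4, 5, 6, 7
Σfx = 24×2 + 7×3 + 16×4 + 15×5 + 4×6 + 25×7 = 407
n = Σf = 91
Mean = 407 / 91 = 4.4725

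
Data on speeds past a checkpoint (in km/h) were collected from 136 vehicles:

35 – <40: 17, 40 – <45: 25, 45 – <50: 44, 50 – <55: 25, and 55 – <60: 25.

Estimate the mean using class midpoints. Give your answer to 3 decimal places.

48.088

Midpoints: 37.5, 42.5, 47.5, 52.5, 57.5
Σfm = 17×37.5 + 25×42.5 + 44×47.5 + 25×52.5 + 25×57.5 = 6540
n = Σf = 136
Mean = 6540 / 136 = 48.0882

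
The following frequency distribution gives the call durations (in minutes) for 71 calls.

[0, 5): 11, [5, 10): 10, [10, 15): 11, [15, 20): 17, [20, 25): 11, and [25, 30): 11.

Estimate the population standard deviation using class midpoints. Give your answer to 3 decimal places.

8.211

Midpoints: 2.5, 7.5, 12.5, 17.5, 22.5, 27.5
n = 71, Σfm = 1087.5, mean = 15.3169
Σfm² = 21443.75
Σf(m − x̄)² = Σfm² − (Σfm)²/n = 21443.75 − 1087.5²/71 = 4786.6197
Population variance = 4786.6197 / 71 = 67.4172
Standard deviation = √67.4172 = 8.2108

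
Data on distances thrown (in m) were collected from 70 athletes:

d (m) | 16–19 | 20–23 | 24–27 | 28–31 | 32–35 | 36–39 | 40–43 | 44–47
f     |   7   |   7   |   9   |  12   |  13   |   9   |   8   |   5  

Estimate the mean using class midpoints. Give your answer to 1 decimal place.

Midpoints: 17.5, 21.5, 25.5, 29.5, 33.5, 37.5, 41.5, 45.5
Σfm = 7×17.5 + 7×21.5 + 9×25.5 + 12×29.5 + 13×33.5 + 9×37.5 + 8×41.5 + 5×45.5 = 2189
n = Σf = 70
Mean = 2189 / 70 = 31.2714

31.3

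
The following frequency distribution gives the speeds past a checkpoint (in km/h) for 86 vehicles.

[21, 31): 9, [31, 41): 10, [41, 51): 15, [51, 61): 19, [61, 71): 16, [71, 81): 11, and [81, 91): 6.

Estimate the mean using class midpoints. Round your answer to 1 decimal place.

55.3

Midpoints: 26, 36, 46, 56, 66, 76, 86
Σfm = 9×26 + 10×36 + 15×46 + 19×56 + 16×66 + 11×76 + 6×86 = 4756
n = Σf = 86
Mean = 4756 / 86 = 55.3023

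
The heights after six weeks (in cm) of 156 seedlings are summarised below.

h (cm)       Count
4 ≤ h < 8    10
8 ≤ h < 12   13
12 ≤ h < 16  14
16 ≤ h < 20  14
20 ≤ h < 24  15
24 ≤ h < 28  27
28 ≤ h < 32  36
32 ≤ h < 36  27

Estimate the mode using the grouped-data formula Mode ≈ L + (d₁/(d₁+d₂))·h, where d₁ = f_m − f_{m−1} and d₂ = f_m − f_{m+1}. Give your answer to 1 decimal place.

30.0

Modal class: 28 ≤ h < 32 (highest frequency 36).
d₁ = 36 − 27 = 9, d₂ = 36 − 27 = 9
Mode ≈ 28 + (9/(9+9)) × 4 = 28 + 2.0000 = 30.0000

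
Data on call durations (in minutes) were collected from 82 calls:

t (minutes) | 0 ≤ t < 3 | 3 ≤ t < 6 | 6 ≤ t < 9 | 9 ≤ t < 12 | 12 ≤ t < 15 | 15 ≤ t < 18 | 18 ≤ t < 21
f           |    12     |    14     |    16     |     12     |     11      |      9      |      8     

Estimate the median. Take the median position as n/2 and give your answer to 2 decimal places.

Cumulative frequencies: 12, 26, 42, 54, 65, 74, 82
n = 82; position = n/2 = 41.
This falls in the class 6 ≤ t < 9: L = 6, F = 26, f = 16, h = 3.
Median ≈ 6 + ((41 − 26) / 16) × 3 = 8.8125

8.81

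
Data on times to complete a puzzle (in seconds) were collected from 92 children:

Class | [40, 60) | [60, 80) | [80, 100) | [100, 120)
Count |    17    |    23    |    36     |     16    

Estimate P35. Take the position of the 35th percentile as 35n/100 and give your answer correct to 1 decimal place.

73.2

Cumulative frequencies: 17, 40, 76, 92
n = 92; position = 35n/100 = 32.2.
This falls in the class [60, 80): L = 60, F = 17, f = 23, h = 20.
35th percentile ≈ 60 + ((32.2 − 17) / 23) × 20 = 73.2174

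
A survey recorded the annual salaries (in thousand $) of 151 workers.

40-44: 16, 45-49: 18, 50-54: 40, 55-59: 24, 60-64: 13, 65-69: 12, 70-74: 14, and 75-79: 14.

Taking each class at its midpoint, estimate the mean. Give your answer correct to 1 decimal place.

Midpoints: 42, 47, 52, 57, 62, 67, 72, 77
Σfm = 16×42 + 18×47 + 40×52 + 24×57 + 13×62 + 12×67 + 14×72 + 14×77 = 8662
n = Σf = 151
Mean = 8662 / 151 = 57.3642

57.4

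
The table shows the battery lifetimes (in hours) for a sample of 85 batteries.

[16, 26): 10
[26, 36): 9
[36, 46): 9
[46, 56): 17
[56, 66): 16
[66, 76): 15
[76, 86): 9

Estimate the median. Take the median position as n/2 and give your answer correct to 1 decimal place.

54.5

Cumulative frequencies: 10, 19, 28, 45, 61, 76, 85
n = 85; position = n/2 = 42.5.
This falls in the class [46, 56): L = 46, F = 28, f = 17, h = 10.
Median ≈ 46 + ((42.5 − 28) / 17) × 10 = 54.5294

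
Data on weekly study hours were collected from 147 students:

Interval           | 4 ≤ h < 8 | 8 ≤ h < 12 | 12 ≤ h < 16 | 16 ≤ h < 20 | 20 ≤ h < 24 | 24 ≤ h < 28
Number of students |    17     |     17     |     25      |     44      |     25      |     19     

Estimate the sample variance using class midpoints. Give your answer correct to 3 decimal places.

Midpoints: 6, 10, 14, 18, 22, 26
n = 147, Σfm = 2458, mean = 16.7211
Σfm² = 46412
Σf(m − x̄)² = Σfm² − (Σfm)²/n = 46412 − 2458²/147 = 5311.5646
Sample variance = 5311.5646 / 146 = 36.3806

36.381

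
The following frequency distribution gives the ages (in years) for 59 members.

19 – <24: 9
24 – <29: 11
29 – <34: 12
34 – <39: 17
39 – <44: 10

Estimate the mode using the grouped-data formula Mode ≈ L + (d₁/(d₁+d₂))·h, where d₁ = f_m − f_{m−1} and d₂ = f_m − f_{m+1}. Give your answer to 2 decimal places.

36.08

Modal class: 34 – <39 (highest frequency 17).
d₁ = 17 − 12 = 5, d₂ = 17 − 10 = 7
Mode ≈ 34 + (5/(5+7)) × 5 = 34 + 2.0833 = 36.0833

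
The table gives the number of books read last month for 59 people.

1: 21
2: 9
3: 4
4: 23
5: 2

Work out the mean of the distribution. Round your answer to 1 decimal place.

Values: 1, 2, 3, 4, 5
Σfx = 21×1 + 9×2 + 4×3 + 23×4 + 2×5 = 153
n = Σf = 59
Mean = 153 / 59 = 2.5932

2.6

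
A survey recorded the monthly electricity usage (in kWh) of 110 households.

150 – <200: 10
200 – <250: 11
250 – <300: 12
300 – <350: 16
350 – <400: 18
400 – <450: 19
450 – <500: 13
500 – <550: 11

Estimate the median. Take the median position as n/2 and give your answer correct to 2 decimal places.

Cumulative frequencies: 10, 21, 33, 49, 67, 86, 99, 110
n = 110; position = n/2 = 55.
This falls in the class 350 – <400: L = 350, F = 49, f = 18, h = 50.
Median ≈ 350 + ((55 − 49) / 18) × 50 = 366.6667

366.67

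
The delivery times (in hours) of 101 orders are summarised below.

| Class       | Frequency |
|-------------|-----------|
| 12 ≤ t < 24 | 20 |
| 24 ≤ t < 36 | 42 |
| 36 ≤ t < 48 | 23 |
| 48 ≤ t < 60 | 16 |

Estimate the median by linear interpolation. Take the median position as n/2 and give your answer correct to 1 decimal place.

Cumulative frequencies: 20, 62, 85, 101
n = 101; position = n/2 = 50.5.
This falls in the class 24 ≤ t < 36: L = 24, F = 20, f = 42, h = 12.
Median ≈ 24 + ((50.5 − 20) / 42) × 12 = 32.7143

32.7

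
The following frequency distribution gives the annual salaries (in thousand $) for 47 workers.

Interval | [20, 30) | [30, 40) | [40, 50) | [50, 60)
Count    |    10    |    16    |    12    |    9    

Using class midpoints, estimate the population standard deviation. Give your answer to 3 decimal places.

Midpoints: 25, 35, 45, 55
n = 47, Σfm = 1845, mean = 39.2553
Σfm² = 77375
Σf(m − x̄)² = Σfm² − (Σfm)²/n = 77375 − 1845²/47 = 4948.9362
Population variance = 4948.9362 / 47 = 105.2965
Standard deviation = √105.2965 = 10.2614

10.261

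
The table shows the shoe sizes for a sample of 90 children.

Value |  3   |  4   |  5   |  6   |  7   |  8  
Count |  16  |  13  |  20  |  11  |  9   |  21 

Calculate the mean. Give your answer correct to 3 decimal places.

5.522

Values: 3, 4, 5, 6, 7, 8
Σfx = 16×3 + 13×4 + 20×5 + 11×6 + 9×7 + 21×8 = 497
n = Σf = 90
Mean = 497 / 90 = 5.5222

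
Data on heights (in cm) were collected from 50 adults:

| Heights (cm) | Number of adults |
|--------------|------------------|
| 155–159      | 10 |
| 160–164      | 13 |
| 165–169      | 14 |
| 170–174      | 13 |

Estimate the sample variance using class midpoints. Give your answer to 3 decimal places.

Midpoints: 157, 162, 167, 172
n = 50, Σfm = 8250, mean = 165.0000
Σfm² = 1362700
Σf(m − x̄)² = Σfm² − (Σfm)²/n = 1362700 − 8250²/50 = 1450.0000
Sample variance = 1450.0000 / 49 = 29.5918

29.592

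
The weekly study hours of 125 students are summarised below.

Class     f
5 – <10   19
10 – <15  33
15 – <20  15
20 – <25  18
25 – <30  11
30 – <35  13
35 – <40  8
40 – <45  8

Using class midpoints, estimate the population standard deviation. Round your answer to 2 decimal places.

Midpoints: 7.5, 12.5, 17.5, 22.5, 27.5, 32.5, 37.5, 42.5
n = 125, Σfm = 2587.5, mean = 20.7000
Σfm² = 67681.25
Σf(m − x̄)² = Σfm² − (Σfm)²/n = 67681.25 − 2587.5²/125 = 14120.0000
Population variance = 14120.0000 / 125 = 112.9600
Standard deviation = √112.9600 = 10.6283

10.63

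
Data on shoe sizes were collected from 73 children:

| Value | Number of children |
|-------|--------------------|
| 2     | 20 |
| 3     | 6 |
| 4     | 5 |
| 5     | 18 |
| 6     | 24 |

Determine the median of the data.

Cumulative frequencies: 20, 26, 31, 49, 73
n = 73, so the median is the value in position (n+1)/2 = 37.
Position 37 falls at value 5.

5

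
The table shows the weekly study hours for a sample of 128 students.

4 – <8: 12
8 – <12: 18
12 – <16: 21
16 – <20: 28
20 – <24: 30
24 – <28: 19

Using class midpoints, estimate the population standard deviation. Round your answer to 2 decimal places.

Midpoints: 6, 10, 14, 18, 22, 26
n = 128, Σfm = 2204, mean = 17.2188
Σfm² = 42784
Σf(m − x̄)² = Σfm² − (Σfm)²/n = 42784 − 2204²/128 = 4833.8750
Population variance = 4833.8750 / 128 = 37.7646
Standard deviation = √37.7646 = 6.1453

6.15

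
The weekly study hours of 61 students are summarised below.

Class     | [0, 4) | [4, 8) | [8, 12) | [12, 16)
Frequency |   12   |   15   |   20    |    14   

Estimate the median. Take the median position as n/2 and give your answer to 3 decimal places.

Cumulative frequencies: 12, 27, 47, 61
n = 61; position = n/2 = 30.5.
This falls in the class [8, 12): L = 8, F = 27, f = 20, h = 4.
Median ≈ 8 + ((30.5 − 27) / 20) × 4 = 8.7000

8.700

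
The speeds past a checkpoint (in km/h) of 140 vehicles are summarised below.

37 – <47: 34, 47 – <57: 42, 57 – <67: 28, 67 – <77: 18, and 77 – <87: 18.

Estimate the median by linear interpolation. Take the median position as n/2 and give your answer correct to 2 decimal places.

55.57

Cumulative frequencies: 34, 76, 104, 122, 140
n = 140; position = n/2 = 70.
This falls in the class 47 – <57: L = 47, F = 34, f = 42, h = 10.
Median ≈ 47 + ((70 − 34) / 42) × 10 = 55.5714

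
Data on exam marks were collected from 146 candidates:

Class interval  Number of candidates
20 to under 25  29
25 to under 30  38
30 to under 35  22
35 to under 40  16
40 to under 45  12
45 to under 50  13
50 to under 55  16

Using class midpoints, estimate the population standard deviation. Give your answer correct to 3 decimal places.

9.930

Midpoints: 22.5, 27.5, 32.5, 37.5, 42.5, 47.5, 52.5
n = 146, Σfm = 4980, mean = 34.1096
Σfm² = 184262.5
Σf(m − x̄)² = Σfm² − (Σfm)²/n = 184262.5 − 4980²/146 = 14396.7466
Population variance = 14396.7466 / 146 = 98.6079
Standard deviation = √98.6079 = 9.9301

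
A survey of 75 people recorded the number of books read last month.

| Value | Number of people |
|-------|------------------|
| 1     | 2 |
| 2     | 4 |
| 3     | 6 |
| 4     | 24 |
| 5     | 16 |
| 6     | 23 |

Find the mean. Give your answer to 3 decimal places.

Values: 1, 2, 3, 4, 5, 6
Σfx = 2×1 + 4×2 + 6×3 + 24×4 + 16×5 + 23×6 = 342
n = Σf = 75
Mean = 342 / 75 = 4.5600

4.560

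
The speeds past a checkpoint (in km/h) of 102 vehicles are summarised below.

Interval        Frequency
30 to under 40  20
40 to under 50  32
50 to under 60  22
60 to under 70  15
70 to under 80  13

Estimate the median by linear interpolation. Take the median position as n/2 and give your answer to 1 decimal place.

Cumulative frequencies: 20, 52, 74, 89, 102
n = 102; position = n/2 = 51.
This falls in the class 40 to under 50: L = 40, F = 20, f = 32, h = 10.
Median ≈ 40 + ((51 − 20) / 32) × 10 = 49.6875

49.7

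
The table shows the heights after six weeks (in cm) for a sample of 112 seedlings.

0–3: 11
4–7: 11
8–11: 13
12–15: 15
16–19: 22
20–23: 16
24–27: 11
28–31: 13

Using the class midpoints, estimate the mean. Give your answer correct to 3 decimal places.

Midpoints: 1.5, 5.5, 9.5, 13.5, 17.5, 21.5, 25.5, 29.5
Σfm = 11×1.5 + 11×5.5 + 13×9.5 + 15×13.5 + 22×17.5 + 16×21.5 + 11×25.5 + 13×29.5 = 1796
n = Σf = 112
Mean = 1796 / 112 = 16.0357

16.036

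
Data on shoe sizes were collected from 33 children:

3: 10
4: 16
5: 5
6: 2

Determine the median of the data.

Cumulative frequencies: 10, 26, 31, 33
n = 33, so the median is the value in position (n+1)/2 = 17.
Position 17 falls at value 4.

4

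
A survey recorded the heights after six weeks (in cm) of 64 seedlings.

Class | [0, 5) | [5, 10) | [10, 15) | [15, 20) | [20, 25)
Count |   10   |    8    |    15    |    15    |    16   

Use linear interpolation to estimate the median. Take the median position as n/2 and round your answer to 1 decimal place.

Cumulative frequencies: 10, 18, 33, 48, 64
n = 64; position = n/2 = 32.
This falls in the class [10, 15): L = 10, F = 18, f = 15, h = 5.
Median ≈ 10 + ((32 − 18) / 15) × 5 = 14.6667

14.7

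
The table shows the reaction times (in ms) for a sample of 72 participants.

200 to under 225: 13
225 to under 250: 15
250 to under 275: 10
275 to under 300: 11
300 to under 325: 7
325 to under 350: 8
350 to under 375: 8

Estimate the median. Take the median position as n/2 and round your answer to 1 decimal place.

270.0

Cumulative frequencies: 13, 28, 38, 49, 56, 64, 72
n = 72; position = n/2 = 36.
This falls in the class 250 to under 275: L = 250, F = 28, f = 10, h = 25.
Median ≈ 250 + ((36 − 28) / 10) × 25 = 270.0000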